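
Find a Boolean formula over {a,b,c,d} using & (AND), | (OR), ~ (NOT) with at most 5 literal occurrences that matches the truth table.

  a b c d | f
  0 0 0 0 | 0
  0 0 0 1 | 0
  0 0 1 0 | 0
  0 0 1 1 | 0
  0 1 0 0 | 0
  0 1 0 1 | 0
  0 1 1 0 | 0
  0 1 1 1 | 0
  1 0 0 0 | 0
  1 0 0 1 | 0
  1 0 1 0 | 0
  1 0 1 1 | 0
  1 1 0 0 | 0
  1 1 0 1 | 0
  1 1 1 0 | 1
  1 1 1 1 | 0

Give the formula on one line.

(((b & c) & a) & ~d)

  (b & c) = 0000001100000011
  ((b & c) & a) = 0000000000000011
  ~d = 1010101010101010
  (((b & c) & a) & ~d) = 0000000000000010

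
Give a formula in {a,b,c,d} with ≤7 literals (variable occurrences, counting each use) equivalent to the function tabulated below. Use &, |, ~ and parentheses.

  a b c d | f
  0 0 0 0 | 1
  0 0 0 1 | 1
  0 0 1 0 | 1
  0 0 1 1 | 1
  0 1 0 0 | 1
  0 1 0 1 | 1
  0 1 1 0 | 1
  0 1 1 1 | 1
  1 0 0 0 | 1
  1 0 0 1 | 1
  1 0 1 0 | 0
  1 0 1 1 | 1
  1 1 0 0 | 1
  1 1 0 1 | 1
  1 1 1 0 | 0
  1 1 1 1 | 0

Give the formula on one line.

  ~a = 1111111100000000
  ~c = 1100110011001100
  (~a | ~c) = 1111111111001100
  ~b = 1111000011110000
  (~b & d) = 0101000001010000
  ((~a | ~c) | (~b & d)) = 1111111111011100
  (((~a | ~c) | (~b & d)) & a) = 0000000011011100
  ((((~a | ~c) | (~b & d)) & a) | ~a) = 1111111111011100

((((~a | ~c) | (~b & d)) & a) | ~a)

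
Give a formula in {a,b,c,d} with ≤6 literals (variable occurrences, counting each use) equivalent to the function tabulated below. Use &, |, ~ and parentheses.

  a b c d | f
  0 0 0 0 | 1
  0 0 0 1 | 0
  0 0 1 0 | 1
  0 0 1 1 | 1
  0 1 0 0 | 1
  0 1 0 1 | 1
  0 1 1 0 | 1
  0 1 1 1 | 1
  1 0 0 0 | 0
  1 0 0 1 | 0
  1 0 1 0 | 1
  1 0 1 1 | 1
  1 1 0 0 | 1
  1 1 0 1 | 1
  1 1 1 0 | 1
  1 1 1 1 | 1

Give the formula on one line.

((b | c) | ((~a & ~b) & (~c & ~d)))

  (b | c) = 0011111100111111
  ~a = 1111111100000000
  ~b = 1111000011110000
  (~a & ~b) = 1111000000000000
  ~c = 1100110011001100
  ~d = 1010101010101010
  (~c & ~d) = 1000100010001000
  ((~a & ~b) & (~c & ~d)) = 1000000000000000
  ((b | c) | ((~a & ~b) & (~c & ~d))) = 1011111100111111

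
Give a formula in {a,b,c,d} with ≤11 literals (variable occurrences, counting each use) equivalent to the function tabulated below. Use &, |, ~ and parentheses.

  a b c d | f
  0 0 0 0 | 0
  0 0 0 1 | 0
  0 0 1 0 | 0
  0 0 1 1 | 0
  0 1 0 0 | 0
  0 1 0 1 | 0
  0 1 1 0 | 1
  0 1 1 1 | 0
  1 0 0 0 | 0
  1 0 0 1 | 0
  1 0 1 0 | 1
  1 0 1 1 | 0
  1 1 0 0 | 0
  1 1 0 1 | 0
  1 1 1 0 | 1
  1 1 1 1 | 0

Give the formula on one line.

  ~d = 1010101010101010
  (~d & c) = 0010001000100010
  ~c = 1100110011001100
  (a | ~c) = 1100110011111111
  ((a | ~c) | b) = 1100111111111111
  ~b = 1111000011110000
  ~a = 1111111100000000
  (b | ~a) = 1111111100001111
  (~d & (b | ~a)) = 1010101000001010
  (~b | (~d & (b | ~a))) = 1111101011111010
  (((a | ~c) | b) & (~b | (~d & (b | ~a)))) = 1100101011111010
  ((~d & c) & (((a | ~c) | b) & (~b | (~d & (b | ~a))))) = 0000001000100010

((~d & c) & (((a | ~c) | b) & (~b | (~d & (b | ~a)))))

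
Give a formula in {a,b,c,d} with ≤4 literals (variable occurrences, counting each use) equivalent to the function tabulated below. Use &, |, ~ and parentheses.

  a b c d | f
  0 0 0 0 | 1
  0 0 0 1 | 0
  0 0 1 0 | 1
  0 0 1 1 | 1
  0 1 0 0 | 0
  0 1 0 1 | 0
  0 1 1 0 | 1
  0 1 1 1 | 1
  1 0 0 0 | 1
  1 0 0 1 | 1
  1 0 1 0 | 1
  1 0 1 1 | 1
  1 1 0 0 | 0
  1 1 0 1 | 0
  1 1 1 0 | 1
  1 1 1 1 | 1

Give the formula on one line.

((~b & (a | ~d)) | c)

  ~b = 1111000011110000
  ~d = 1010101010101010
  (a | ~d) = 1010101011111111
  (~b & (a | ~d)) = 1010000011110000
  ((~b & (a | ~d)) | c) = 1011001111110011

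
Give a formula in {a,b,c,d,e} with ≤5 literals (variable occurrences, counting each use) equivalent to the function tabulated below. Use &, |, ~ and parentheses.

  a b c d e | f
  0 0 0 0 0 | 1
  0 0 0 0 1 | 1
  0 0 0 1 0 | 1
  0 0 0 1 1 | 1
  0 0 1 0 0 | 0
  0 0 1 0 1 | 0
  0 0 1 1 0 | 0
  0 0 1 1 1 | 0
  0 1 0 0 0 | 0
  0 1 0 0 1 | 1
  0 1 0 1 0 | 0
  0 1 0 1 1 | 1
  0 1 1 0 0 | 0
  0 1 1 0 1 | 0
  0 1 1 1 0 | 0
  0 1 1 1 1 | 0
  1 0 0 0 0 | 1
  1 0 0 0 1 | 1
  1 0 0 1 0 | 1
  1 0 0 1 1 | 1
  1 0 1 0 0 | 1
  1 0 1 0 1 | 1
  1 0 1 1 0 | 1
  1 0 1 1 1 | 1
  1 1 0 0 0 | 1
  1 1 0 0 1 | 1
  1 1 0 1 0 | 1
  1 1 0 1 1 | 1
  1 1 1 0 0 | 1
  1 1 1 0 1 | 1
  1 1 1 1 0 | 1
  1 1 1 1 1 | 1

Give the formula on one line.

(a | ((~b | e) & ~c))

  ~b = 11111111000000001111111100000000
  (~b | e) = 11111111010101011111111101010101
  ~c = 11110000111100001111000011110000
  ((~b | e) & ~c) = 11110000010100001111000001010000
  (a | ((~b | e) & ~c)) = 11110000010100001111111111111111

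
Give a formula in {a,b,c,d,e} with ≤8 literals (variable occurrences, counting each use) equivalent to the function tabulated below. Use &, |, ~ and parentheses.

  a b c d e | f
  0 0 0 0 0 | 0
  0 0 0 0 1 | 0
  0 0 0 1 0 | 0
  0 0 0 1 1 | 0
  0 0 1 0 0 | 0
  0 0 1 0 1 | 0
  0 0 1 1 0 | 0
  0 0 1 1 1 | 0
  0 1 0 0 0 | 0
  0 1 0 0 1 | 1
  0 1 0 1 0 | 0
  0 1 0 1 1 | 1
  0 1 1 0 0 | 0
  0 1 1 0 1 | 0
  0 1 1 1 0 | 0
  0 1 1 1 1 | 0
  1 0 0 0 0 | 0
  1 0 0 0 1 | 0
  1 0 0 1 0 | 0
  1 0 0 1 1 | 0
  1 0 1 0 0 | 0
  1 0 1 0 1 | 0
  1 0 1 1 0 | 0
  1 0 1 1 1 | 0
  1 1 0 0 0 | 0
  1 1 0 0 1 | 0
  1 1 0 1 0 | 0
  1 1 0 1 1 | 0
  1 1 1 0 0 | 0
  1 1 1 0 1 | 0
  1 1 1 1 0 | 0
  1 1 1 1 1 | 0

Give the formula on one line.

(((~a & b) & ~c) & (b & (~b | (e | a))))

  ~a = 11111111111111110000000000000000
  (~a & b) = 00000000111111110000000000000000
  ~c = 11110000111100001111000011110000
  ((~a & b) & ~c) = 00000000111100000000000000000000
  ~b = 11111111000000001111111100000000
  (e | a) = 01010101010101011111111111111111
  (~b | (e | a)) = 11111111010101011111111111111111
  (b & (~b | (e | a))) = 00000000010101010000000011111111
  (((~a & b) & ~c) & (b & (~b | (e | a)))) = 00000000010100000000000000000000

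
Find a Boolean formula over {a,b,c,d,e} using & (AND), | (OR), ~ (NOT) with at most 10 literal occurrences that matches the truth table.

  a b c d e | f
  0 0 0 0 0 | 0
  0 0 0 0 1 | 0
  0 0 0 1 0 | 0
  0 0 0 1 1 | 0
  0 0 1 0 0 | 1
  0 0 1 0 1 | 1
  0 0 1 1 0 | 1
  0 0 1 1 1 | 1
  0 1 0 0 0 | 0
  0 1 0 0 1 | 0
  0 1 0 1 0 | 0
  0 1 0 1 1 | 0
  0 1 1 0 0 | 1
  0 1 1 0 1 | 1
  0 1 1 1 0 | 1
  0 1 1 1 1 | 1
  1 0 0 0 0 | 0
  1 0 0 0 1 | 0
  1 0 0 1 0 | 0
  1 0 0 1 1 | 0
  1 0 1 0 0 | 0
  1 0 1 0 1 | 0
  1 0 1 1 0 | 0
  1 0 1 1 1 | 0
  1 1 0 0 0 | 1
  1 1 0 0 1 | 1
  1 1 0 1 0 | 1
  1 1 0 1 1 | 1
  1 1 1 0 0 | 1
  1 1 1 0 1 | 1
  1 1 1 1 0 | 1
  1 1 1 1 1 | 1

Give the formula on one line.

((c | a) & ((~a & c) | (b | (~c & ~a))))

  (c | a) = 00001111000011111111111111111111
  ~a = 11111111111111110000000000000000
  (~a & c) = 00001111000011110000000000000000
  ~c = 11110000111100001111000011110000
  (~c & ~a) = 11110000111100000000000000000000
  (b | (~c & ~a)) = 11110000111111110000000011111111
  ((~a & c) | (b | (~c & ~a))) = 11111111111111110000000011111111
  ((c | a) & ((~a & c) | (b | (~c & ~a)))) = 00001111000011110000000011111111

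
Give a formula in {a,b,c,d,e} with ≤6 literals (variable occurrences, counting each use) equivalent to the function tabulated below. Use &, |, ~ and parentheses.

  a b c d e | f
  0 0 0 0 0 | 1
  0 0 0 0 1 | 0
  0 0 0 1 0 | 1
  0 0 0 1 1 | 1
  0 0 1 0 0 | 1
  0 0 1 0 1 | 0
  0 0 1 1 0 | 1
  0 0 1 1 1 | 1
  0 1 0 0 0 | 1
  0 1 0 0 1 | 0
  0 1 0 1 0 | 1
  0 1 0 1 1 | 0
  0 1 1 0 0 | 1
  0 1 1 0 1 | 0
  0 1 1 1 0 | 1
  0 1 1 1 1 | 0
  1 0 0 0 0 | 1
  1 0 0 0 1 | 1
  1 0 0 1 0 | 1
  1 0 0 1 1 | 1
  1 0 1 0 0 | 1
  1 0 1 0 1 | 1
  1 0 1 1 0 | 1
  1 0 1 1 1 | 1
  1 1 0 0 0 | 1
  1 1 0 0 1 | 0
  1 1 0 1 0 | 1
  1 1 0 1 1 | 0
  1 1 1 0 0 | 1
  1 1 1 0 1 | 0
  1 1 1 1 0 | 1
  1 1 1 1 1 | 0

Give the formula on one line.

  (d | a) = 00110011001100111111111111111111
  ~b = 11111111000000001111111100000000
  ((d | a) & ~b) = 00110011000000001111111100000000
  ~e = 10101010101010101010101010101010
  (((d | a) & ~b) | ~e) = 10111011101010101111111110101010

(((d | a) & ~b) | ~e)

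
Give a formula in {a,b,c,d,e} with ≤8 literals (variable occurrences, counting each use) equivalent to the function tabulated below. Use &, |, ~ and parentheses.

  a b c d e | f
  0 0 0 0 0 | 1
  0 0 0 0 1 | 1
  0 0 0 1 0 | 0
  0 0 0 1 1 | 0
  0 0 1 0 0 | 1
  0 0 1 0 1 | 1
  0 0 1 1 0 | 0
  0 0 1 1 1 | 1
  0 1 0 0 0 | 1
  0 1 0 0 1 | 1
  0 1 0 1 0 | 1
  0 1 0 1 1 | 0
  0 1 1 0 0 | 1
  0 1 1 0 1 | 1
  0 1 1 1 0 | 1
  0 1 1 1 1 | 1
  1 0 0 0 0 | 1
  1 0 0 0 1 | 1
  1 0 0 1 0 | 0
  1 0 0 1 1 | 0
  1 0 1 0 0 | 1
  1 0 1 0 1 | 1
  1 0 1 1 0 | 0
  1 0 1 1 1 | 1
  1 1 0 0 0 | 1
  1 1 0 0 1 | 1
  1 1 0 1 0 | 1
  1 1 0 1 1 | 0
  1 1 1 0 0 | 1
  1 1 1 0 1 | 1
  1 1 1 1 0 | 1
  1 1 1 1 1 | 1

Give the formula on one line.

  ~e = 10101010101010101010101010101010
  (b & ~e) = 00000000101010100000000010101010
  ~d = 11001100110011001100110011001100
  (~e | c) = 10101111101011111010111110101111
  ((~e | c) & e) = 00000101000001010000010100000101
  (~d | ((~e | c) & e)) = 11001101110011011100110111001101
  ((b & ~e) | (~d | ((~e | c) & e))) = 11001101111011111100110111101111

((b & ~e) | (~d | ((~e | c) & e)))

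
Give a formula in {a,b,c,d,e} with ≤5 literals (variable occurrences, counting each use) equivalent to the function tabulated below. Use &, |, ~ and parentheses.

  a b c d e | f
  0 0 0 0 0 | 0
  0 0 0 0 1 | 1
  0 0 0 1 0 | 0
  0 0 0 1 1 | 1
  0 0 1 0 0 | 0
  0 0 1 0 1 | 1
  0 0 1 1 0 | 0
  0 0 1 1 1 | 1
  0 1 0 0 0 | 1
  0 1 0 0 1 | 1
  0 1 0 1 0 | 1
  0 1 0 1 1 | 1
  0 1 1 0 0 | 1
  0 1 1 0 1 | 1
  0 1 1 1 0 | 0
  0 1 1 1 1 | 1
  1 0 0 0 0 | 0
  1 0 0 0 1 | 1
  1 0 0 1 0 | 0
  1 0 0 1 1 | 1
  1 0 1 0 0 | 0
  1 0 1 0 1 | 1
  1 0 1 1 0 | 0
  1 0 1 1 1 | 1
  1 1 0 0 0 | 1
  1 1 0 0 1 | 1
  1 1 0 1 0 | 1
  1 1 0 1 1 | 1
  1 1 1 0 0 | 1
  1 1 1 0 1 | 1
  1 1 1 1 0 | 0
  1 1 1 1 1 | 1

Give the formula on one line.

  (e | b) = 01010101111111110101010111111111
  ~d = 11001100110011001100110011001100
  ~c = 11110000111100001111000011110000
  (~d | ~c) = 11111100111111001111110011111100
  ((~d | ~c) | e) = 11111101111111011111110111111101
  ((e | b) & ((~d | ~c) | e)) = 01010101111111010101010111111101

((e | b) & ((~d | ~c) | e))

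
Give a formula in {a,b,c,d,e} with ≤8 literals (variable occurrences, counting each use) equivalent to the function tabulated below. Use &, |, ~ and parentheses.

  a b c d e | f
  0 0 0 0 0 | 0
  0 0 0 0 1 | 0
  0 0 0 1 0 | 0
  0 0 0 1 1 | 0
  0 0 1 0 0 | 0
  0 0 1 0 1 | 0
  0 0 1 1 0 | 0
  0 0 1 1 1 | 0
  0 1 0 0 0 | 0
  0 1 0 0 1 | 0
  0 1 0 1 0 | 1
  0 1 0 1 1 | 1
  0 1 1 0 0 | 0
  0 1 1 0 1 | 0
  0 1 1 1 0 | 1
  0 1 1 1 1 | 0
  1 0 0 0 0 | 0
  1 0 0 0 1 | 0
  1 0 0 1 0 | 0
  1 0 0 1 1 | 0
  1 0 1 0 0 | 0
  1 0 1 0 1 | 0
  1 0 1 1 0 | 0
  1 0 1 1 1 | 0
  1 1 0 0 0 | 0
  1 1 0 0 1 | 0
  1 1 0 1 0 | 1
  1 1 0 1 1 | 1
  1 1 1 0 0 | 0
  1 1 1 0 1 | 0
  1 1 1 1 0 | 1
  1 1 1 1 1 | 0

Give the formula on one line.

  ~c = 11110000111100001111000011110000
  ~b = 11111111000000001111111100000000
  ~e = 10101010101010101010101010101010
  (~b | ~e) = 11111111101010101111111110101010
  (~c | (~b | ~e)) = 11111111111110101111111111111010
  ((~c | (~b | ~e)) & b) = 00000000111110100000000011111010
  (d & ((~c | (~b | ~e)) & b)) = 00000000001100100000000000110010

(d & ((~c | (~b | ~e)) & b))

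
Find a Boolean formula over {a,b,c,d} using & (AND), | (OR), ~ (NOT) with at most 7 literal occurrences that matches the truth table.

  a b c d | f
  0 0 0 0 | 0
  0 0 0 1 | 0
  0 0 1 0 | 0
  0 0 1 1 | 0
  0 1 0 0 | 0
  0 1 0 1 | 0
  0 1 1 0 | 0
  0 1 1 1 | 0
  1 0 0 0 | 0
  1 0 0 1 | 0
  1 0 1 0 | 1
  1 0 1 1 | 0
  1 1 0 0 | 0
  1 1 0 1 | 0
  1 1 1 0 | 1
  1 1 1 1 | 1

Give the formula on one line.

(a & (c & (b | ~d)))

  ~d = 1010101010101010
  (b | ~d) = 1010111110101111
  (c & (b | ~d)) = 0010001100100011
  (a & (c & (b | ~d))) = 0000000000100011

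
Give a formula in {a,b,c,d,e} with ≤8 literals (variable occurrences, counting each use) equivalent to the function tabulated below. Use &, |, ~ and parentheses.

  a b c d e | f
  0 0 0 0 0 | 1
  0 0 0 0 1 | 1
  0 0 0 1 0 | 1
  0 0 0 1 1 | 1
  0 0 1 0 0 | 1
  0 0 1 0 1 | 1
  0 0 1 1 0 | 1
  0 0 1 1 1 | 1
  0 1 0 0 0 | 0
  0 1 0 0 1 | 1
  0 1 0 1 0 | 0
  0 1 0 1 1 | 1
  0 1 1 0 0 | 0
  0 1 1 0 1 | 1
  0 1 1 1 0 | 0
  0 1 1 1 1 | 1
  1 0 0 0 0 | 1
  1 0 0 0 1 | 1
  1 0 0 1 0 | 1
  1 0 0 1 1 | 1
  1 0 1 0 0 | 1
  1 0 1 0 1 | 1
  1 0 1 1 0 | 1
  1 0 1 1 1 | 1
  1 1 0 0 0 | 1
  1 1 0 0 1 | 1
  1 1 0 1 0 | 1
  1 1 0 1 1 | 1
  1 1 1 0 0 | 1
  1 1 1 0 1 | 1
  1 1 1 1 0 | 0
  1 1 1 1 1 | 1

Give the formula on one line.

(e | ((~b | (~d & a)) | ((a & ~c) & d)))

  ~b = 11111111000000001111111100000000
  ~d = 11001100110011001100110011001100
  (~d & a) = 00000000000000001100110011001100
  (~b | (~d & a)) = 11111111000000001111111111001100
  ~c = 11110000111100001111000011110000
  (a & ~c) = 00000000000000001111000011110000
  ((a & ~c) & d) = 00000000000000000011000000110000
  ((~b | (~d & a)) | ((a & ~c) & d)) = 11111111000000001111111111111100
  (e | ((~b | (~d & a)) | ((a & ~c) & d))) = 11111111010101011111111111111101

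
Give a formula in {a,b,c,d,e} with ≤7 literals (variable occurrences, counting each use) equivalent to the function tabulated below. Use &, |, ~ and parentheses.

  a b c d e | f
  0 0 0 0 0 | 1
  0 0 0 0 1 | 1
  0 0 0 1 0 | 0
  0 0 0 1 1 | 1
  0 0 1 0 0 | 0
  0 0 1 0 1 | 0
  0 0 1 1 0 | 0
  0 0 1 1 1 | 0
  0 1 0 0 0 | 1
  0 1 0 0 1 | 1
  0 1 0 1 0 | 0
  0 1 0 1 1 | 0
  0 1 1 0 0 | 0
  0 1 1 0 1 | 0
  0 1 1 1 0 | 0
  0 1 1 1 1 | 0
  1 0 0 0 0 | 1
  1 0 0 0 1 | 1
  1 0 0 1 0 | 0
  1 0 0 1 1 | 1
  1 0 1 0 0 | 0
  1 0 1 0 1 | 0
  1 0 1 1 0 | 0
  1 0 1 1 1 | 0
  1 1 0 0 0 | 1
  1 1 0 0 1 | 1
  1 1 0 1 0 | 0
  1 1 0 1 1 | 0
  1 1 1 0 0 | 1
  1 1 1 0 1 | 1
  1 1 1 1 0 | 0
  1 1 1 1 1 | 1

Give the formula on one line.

((~c | (b & a)) & (~d | ((~b | c) & e)))

  ~c = 11110000111100001111000011110000
  (b & a) = 00000000000000000000000011111111
  (~c | (b & a)) = 11110000111100001111000011111111
  ~d = 11001100110011001100110011001100
  ~b = 11111111000000001111111100000000
  (~b | c) = 11111111000011111111111100001111
  ((~b | c) & e) = 01010101000001010101010100000101
  (~d | ((~b | c) & e)) = 11011101110011011101110111001101
  ((~c | (b & a)) & (~d | ((~b | c) & e))) = 11010000110000001101000011001101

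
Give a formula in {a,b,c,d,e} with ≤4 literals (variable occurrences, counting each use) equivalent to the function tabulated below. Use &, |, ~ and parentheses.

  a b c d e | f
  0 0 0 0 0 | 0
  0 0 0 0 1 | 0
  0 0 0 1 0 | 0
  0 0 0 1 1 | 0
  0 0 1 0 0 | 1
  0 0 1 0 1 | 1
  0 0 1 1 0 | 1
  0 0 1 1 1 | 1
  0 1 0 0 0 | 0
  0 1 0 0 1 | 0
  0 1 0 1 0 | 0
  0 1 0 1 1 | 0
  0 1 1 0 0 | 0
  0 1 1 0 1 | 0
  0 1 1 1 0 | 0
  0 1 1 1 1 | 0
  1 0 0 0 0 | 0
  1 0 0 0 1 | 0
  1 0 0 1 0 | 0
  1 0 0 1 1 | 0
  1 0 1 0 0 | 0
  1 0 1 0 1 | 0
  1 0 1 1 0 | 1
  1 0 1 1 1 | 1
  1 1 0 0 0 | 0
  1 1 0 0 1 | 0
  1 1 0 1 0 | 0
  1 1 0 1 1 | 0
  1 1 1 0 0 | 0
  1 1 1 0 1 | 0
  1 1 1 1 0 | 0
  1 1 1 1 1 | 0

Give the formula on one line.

((c & (~a | d)) & ~b)

  ~a = 11111111111111110000000000000000
  (~a | d) = 11111111111111110011001100110011
  (c & (~a | d)) = 00001111000011110000001100000011
  ~b = 11111111000000001111111100000000
  ((c & (~a | d)) & ~b) = 00001111000000000000001100000000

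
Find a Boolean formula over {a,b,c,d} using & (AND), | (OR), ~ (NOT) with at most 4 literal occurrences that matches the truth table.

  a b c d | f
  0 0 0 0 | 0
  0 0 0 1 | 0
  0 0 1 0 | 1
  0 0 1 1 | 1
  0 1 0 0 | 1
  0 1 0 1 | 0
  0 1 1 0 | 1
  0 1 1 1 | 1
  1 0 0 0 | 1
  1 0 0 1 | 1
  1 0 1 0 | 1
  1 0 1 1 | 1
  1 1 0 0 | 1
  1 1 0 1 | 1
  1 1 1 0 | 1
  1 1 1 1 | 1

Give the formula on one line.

  ~d = 1010101010101010
  (~d & b) = 0000101000001010
  ((~d & b) | c) = 0011101100111011
  (a | ((~d & b) | c)) = 0011101111111111

(a | ((~d & b) | c))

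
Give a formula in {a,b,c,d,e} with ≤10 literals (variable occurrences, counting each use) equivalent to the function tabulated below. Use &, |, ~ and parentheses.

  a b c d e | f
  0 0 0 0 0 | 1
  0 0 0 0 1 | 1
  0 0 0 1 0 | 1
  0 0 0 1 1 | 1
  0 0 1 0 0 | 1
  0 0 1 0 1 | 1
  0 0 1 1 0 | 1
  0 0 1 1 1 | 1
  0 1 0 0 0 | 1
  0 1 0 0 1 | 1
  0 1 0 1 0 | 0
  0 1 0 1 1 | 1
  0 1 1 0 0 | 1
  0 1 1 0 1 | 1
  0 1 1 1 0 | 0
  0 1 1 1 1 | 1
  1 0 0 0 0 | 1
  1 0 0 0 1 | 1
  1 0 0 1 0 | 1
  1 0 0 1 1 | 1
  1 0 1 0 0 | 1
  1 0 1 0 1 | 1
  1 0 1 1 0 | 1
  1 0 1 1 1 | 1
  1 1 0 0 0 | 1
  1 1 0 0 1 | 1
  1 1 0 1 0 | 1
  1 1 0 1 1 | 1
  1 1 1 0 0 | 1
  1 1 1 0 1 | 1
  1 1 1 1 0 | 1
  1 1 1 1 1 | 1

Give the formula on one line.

(((b | (d | ~e)) & e) | ((~b | a) | (a | ~d)))

  ~e = 10101010101010101010101010101010
  (d | ~e) = 10111011101110111011101110111011
  (b | (d | ~e)) = 10111011111111111011101111111111
  ((b | (d | ~e)) & e) = 00010001010101010001000101010101
  ~b = 11111111000000001111111100000000
  (~b | a) = 11111111000000001111111111111111
  ~d = 11001100110011001100110011001100
  (a | ~d) = 11001100110011001111111111111111
  ((~b | a) | (a | ~d)) = 11111111110011001111111111111111
  (((b | (d | ~e)) & e) | ((~b | a) | (a | ~d))) = 11111111110111011111111111111111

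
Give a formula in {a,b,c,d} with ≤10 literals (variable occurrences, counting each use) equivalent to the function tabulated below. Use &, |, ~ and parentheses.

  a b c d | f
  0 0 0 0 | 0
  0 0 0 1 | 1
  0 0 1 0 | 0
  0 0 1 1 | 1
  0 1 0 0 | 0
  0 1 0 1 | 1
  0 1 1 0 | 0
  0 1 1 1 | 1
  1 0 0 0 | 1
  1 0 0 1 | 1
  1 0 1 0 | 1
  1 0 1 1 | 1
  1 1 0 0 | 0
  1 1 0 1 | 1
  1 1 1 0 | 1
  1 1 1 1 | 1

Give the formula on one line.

((d | ((a & ~c) & ~b)) | (a & (~a | (d | (c & ~d)))))

  ~c = 1100110011001100
  (a & ~c) = 0000000011001100
  ~b = 1111000011110000
  ((a & ~c) & ~b) = 0000000011000000
  (d | ((a & ~c) & ~b)) = 0101010111010101
  ~a = 1111111100000000
  ~d = 1010101010101010
  (c & ~d) = 0010001000100010
  (d | (c & ~d)) = 0111011101110111
  (~a | (d | (c & ~d))) = 1111111101110111
  (a & (~a | (d | (c & ~d)))) = 0000000001110111
  ((d | ((a & ~c) & ~b)) | (a & (~a | (d | (c & ~d))))) = 0101010111110111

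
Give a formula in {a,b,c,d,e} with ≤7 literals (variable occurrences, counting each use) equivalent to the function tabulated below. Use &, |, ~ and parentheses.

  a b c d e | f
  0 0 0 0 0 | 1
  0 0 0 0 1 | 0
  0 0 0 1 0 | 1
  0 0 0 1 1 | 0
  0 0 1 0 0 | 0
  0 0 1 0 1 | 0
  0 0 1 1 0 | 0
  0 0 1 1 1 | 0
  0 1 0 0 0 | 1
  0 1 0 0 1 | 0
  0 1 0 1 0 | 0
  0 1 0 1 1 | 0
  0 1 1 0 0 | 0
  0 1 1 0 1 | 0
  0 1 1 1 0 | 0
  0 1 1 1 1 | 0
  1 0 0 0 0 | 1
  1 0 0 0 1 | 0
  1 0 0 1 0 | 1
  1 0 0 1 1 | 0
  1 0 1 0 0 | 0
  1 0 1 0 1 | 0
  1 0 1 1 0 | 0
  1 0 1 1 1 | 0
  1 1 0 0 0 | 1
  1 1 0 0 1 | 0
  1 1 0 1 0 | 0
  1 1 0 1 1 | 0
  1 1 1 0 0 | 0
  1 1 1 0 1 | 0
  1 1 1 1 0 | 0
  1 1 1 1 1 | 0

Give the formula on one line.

  ~e = 10101010101010101010101010101010
  ~d = 11001100110011001100110011001100
  (~e | ~d) = 11101110111011101110111011101110
  ~c = 11110000111100001111000011110000
  ((~e | ~d) & ~c) = 11100000111000001110000011100000
  (~e & ((~e | ~d) & ~c)) = 10100000101000001010000010100000
  ~b = 11111111000000001111111100000000
  (~d | ~b) = 11111111110011001111111111001100
  ((~e & ((~e | ~d) & ~c)) & (~d | ~b)) = 10100000100000001010000010000000

((~e & ((~e | ~d) & ~c)) & (~d | ~b))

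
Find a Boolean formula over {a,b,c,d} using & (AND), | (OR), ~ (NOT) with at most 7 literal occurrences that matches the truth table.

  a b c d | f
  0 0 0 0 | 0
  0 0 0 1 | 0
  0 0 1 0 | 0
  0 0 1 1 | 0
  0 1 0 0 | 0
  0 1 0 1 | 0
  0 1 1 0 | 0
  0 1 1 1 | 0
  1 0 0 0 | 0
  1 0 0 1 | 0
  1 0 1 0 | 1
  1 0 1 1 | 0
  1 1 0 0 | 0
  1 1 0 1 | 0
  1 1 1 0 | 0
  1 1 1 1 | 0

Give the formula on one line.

((a & (~b & ~d)) & (c & ~d))

  ~b = 1111000011110000
  ~d = 1010101010101010
  (~b & ~d) = 1010000010100000
  (a & (~b & ~d)) = 0000000010100000
  (c & ~d) = 0010001000100010
  ((a & (~b & ~d)) & (c & ~d)) = 0000000000100000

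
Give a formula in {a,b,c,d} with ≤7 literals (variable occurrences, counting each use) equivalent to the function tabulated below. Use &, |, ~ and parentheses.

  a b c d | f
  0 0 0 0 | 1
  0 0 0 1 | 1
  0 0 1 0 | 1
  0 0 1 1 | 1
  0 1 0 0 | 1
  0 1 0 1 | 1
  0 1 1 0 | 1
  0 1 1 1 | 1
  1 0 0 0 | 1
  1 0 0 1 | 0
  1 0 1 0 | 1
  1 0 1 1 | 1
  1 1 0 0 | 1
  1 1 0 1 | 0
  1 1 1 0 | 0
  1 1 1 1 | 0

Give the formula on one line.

(~a | ((~c & ~d) | (~b & c)))

  ~a = 1111111100000000
  ~c = 1100110011001100
  ~d = 1010101010101010
  (~c & ~d) = 1000100010001000
  ~b = 1111000011110000
  (~b & c) = 0011000000110000
  ((~c & ~d) | (~b & c)) = 1011100010111000
  (~a | ((~c & ~d) | (~b & c))) = 1111111110111000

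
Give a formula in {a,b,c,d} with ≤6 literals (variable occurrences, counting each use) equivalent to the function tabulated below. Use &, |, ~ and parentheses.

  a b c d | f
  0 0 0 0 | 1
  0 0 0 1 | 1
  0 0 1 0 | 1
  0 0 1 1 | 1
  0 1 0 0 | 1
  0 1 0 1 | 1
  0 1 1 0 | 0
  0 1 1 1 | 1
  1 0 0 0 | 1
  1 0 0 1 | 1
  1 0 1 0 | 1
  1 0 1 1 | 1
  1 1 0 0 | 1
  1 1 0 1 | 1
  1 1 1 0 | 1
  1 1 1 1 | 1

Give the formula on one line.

(((d | ~c) | ~b) | (c & a))

  ~c = 1100110011001100
  (d | ~c) = 1101110111011101
  ~b = 1111000011110000
  ((d | ~c) | ~b) = 1111110111111101
  (c & a) = 0000000000110011
  (((d | ~c) | ~b) | (c & a)) = 1111110111111111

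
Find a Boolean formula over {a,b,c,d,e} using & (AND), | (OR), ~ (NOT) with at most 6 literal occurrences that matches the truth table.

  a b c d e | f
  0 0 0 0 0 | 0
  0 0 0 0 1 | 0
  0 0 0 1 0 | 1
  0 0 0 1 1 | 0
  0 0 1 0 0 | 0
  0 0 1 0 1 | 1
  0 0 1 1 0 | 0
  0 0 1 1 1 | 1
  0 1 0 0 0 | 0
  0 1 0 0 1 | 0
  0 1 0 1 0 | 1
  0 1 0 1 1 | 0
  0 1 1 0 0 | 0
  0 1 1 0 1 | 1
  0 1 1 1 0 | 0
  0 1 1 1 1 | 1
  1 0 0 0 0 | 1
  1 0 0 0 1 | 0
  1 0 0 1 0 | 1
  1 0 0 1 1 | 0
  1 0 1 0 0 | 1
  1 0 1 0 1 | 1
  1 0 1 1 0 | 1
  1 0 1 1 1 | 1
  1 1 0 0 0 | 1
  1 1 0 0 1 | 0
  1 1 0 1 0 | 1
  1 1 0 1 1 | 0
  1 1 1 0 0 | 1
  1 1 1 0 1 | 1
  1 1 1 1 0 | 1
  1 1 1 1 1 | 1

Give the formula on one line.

  ~e = 10101010101010101010101010101010
  (c | ~e) = 10101111101011111010111110101111
  ~c = 11110000111100001111000011110000
  (~c & d) = 00110000001100000011000000110000
  (e | (~c & d)) = 01110101011101010111010101110101
  (a | (e | (~c & d))) = 01110101011101011111111111111111
  ((c | ~e) & (a | (e | (~c & d)))) = 00100101001001011010111110101111

((c | ~e) & (a | (e | (~c & d))))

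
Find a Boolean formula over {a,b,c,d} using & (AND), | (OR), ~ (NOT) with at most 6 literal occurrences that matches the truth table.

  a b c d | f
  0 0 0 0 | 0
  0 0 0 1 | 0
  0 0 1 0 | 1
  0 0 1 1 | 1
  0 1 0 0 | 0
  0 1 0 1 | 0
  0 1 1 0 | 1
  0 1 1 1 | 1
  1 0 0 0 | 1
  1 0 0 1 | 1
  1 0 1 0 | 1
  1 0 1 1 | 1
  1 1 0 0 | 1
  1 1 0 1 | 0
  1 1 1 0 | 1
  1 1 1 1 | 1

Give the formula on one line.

(((~b | ~d) & a) | c)

  ~b = 1111000011110000
  ~d = 1010101010101010
  (~b | ~d) = 1111101011111010
  ((~b | ~d) & a) = 0000000011111010
  (((~b | ~d) & a) | c) = 0011001111111011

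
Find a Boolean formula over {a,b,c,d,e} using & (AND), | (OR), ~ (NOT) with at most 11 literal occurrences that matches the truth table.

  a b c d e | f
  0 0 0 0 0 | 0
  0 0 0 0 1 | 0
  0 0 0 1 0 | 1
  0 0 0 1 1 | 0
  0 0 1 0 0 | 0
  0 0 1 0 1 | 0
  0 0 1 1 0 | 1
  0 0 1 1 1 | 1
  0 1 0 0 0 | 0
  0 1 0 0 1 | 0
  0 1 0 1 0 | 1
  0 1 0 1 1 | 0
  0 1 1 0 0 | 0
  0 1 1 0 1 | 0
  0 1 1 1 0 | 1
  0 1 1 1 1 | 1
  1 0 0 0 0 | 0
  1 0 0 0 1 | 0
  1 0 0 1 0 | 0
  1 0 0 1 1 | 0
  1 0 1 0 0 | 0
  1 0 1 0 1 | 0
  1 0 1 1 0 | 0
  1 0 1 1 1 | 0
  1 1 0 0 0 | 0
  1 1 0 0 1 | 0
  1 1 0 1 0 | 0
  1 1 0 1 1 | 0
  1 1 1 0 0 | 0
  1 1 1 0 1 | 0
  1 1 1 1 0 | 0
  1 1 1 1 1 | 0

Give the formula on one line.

(((d | (b | (~b & ~a))) & (c | ~e)) & (~a & d))

  ~b = 11111111000000001111111100000000
  ~a = 11111111111111110000000000000000
  (~b & ~a) = 11111111000000000000000000000000
  (b | (~b & ~a)) = 11111111111111110000000011111111
  (d | (b | (~b & ~a))) = 11111111111111110011001111111111
  ~e = 10101010101010101010101010101010
  (c | ~e) = 10101111101011111010111110101111
  ((d | (b | (~b & ~a))) & (c | ~e)) = 10101111101011110010001110101111
  (~a & d) = 00110011001100110000000000000000
  (((d | (b | (~b & ~a))) & (c | ~e)) & (~a & d)) = 00100011001000110000000000000000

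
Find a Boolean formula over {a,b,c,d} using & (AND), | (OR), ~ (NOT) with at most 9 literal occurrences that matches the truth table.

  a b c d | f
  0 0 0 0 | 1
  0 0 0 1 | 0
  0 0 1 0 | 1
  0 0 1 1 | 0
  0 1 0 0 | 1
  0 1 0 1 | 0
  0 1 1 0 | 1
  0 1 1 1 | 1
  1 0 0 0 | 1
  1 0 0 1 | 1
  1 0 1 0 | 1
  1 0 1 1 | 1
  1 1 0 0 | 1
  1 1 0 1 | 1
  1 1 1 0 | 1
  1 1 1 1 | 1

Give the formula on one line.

  (a | c) = 0011001111111111
  (c & a) = 0000000000110011
  (b | (c & a)) = 0000111100111111
  ((a | c) & (b | (c & a))) = 0000001100111111
  ~d = 1010101010101010
  (((a | c) & (b | (c & a))) | ~d) = 1010101110111111
  ~b = 1111000011110000
  (~b & a) = 0000000011110000
  ((((a | c) & (b | (c & a))) | ~d) | (~b & a)) = 1010101111111111

((((a | c) & (b | (c & a))) | ~d) | (~b & a))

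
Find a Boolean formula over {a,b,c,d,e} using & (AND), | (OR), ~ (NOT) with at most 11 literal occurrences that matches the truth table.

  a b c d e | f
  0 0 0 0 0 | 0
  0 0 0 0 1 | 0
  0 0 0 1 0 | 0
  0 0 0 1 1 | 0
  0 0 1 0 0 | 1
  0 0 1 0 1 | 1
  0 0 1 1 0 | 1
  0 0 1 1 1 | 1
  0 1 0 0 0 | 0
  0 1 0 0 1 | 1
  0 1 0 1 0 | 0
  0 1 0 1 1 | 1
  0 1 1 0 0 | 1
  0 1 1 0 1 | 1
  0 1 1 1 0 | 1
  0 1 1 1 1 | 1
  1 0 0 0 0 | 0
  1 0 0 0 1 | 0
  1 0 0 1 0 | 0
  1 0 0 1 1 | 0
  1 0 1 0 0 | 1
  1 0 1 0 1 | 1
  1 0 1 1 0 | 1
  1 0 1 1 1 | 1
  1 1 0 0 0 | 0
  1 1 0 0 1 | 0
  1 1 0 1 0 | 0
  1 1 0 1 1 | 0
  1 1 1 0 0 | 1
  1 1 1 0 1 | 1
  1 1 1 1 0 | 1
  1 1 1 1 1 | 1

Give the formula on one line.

(c | ((e | c) & ((~c | (a | ~e)) & (~a & b))))

  (e | c) = 01011111010111110101111101011111
  ~c = 11110000111100001111000011110000
  ~e = 10101010101010101010101010101010
  (a | ~e) = 10101010101010101111111111111111
  (~c | (a | ~e)) = 11111010111110101111111111111111
  ~a = 11111111111111110000000000000000
  (~a & b) = 00000000111111110000000000000000
  ((~c | (a | ~e)) & (~a & b)) = 00000000111110100000000000000000
  ((e | c) & ((~c | (a | ~e)) & (~a & b))) = 00000000010110100000000000000000
  (c | ((e | c) & ((~c | (a | ~e)) & (~a & b)))) = 00001111010111110000111100001111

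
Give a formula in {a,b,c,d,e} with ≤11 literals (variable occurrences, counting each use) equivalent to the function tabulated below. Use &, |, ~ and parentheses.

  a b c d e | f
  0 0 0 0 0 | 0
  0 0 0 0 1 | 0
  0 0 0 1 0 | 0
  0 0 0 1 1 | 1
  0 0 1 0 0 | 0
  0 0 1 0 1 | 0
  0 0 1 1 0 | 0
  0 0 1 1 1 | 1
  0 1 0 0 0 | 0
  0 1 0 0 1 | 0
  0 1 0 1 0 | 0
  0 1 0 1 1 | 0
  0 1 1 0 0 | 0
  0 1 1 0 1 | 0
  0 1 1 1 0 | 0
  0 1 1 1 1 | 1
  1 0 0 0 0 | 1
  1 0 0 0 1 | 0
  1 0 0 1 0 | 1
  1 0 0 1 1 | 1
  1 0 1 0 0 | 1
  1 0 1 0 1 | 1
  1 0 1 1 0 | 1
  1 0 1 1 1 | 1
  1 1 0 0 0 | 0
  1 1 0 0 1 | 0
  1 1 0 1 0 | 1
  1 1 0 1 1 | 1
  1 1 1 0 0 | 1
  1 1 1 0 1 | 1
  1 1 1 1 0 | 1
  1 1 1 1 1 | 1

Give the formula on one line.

  ~b = 11111111000000001111111100000000
  (d & a) = 00000000000000000011001100110011
  (~b | (d & a)) = 11111111000000001111111100110011
  ~e = 10101010101010101010101010101010
  (~e | d) = 10111011101110111011101110111011
  ((~b | (d & a)) & (~e | d)) = 10111011000000001011101100110011
  (((~b | (d & a)) & (~e | d)) | c) = 10111111000011111011111100111111
  (e & d) = 00010001000100010001000100010001
  (a | (e & d)) = 00010001000100011111111111111111
  ((((~b | (d & a)) & (~e | d)) | c) & (a | (e & d))) = 00010001000000011011111100111111

((((~b | (d & a)) & (~e | d)) | c) & (a | (e & d)))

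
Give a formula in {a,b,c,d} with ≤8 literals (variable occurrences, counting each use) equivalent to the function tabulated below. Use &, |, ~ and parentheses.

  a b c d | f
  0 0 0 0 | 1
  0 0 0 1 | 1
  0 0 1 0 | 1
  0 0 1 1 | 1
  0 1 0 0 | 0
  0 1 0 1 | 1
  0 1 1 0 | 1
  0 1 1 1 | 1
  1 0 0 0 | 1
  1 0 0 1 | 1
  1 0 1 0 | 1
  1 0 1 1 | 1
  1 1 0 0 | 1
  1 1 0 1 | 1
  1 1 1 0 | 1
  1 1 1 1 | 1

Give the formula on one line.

((((d | c) | a) & (~d | (b | (c | a)))) | ~b)

  (d | c) = 0111011101110111
  ((d | c) | a) = 0111011111111111
  ~d = 1010101010101010
  (c | a) = 0011001111111111
  (b | (c | a)) = 0011111111111111
  (~d | (b | (c | a))) = 1011111111111111
  (((d | c) | a) & (~d | (b | (c | a)))) = 0011011111111111
  ~b = 1111000011110000
  ((((d | c) | a) & (~d | (b | (c | a)))) | ~b) = 1111011111111111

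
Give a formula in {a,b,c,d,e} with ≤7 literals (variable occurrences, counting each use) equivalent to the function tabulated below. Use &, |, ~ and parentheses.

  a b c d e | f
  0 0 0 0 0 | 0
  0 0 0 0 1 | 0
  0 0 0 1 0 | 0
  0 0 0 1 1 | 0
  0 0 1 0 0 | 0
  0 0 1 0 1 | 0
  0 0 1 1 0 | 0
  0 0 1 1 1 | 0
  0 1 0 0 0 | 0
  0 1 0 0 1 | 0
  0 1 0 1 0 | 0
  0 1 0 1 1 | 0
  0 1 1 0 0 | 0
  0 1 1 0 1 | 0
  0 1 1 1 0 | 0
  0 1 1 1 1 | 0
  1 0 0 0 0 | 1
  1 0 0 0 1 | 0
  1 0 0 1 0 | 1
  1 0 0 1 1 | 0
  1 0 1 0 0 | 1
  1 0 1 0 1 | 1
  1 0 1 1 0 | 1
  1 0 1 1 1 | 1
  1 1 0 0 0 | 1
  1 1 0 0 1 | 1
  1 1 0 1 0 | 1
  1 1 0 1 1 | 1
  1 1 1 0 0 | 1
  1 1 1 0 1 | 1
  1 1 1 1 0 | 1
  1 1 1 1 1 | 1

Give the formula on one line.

(((~e | c) | b) & a)

  ~e = 10101010101010101010101010101010
  (~e | c) = 10101111101011111010111110101111
  ((~e | c) | b) = 10101111111111111010111111111111
  (((~e | c) | b) & a) = 00000000000000001010111111111111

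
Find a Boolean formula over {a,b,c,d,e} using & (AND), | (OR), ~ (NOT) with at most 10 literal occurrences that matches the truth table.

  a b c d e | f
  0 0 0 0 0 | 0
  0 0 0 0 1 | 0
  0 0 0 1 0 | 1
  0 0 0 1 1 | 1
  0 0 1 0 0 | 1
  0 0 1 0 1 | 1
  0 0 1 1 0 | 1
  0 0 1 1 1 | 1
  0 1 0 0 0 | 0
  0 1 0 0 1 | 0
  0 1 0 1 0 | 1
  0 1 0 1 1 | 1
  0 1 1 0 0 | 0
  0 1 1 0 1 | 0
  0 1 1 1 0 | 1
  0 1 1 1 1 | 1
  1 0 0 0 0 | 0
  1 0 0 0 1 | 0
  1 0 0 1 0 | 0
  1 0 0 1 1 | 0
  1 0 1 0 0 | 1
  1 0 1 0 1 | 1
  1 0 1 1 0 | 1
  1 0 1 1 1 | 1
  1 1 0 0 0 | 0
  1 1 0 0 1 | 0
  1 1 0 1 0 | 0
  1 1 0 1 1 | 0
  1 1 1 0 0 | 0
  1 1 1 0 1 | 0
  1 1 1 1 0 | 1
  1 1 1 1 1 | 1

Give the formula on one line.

  ~b = 11111111000000001111111100000000
  (~b | d) = 11111111001100111111111100110011
  (c & (~b | d)) = 00001111000000110000111100000011
  (e | d) = 01110111011101110111011101110111
  ~a = 11111111111111110000000000000000
  ((e | d) & ~a) = 01110111011101110000000000000000
  (d & ((e | d) & ~a)) = 00110011001100110000000000000000
  ((c & (~b | d)) | (d & ((e | d) & ~a))) = 00111111001100110000111100000011

((c & (~b | d)) | (d & ((e | d) & ~a)))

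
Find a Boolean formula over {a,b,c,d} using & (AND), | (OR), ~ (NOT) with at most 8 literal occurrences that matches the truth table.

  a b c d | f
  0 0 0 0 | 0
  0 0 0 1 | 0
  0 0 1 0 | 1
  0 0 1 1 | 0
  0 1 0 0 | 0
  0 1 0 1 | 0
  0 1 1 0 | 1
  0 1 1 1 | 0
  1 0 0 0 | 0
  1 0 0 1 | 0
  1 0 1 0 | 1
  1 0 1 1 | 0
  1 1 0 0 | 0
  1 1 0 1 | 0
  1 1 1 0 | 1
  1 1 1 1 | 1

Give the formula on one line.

(((c & ~d) | (a & b)) & (c | ~b))

  ~d = 1010101010101010
  (c & ~d) = 0010001000100010
  (a & b) = 0000000000001111
  ((c & ~d) | (a & b)) = 0010001000101111
  ~b = 1111000011110000
  (c | ~b) = 1111001111110011
  (((c & ~d) | (a & b)) & (c | ~b)) = 0010001000100011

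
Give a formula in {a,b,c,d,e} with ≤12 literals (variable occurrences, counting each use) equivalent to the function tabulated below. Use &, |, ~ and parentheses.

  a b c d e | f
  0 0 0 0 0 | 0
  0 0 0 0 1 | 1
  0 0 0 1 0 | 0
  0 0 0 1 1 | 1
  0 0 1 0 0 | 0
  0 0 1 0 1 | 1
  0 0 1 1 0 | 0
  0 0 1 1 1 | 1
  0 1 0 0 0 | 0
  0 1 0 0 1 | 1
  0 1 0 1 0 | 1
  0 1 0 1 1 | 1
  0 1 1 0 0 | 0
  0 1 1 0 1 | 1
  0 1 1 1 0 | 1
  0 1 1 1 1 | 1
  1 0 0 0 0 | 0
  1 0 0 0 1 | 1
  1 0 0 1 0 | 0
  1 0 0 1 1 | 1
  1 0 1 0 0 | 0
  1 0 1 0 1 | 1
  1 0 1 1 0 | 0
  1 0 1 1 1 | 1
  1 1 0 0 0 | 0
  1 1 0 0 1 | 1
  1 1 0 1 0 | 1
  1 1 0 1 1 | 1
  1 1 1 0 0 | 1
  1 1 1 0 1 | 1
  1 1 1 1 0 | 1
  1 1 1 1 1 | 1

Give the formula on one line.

  (b | e) = 01010101111111110101010111111111
  (d | e) = 01110111011101110111011101110111
  ~c = 11110000111100001111000011110000
  ~b = 11111111000000001111111100000000
  (~c | ~b) = 11111111111100001111111111110000
  ((~c | ~b) & d) = 00110011001100000011001100110000
  (c & a) = 00000000000000000000111100001111
  (((~c | ~b) & d) | (c & a)) = 00110011001100000011111100111111
  ((d | e) | (((~c | ~b) & d) | (c & a))) = 01110111011101110111111101111111
  ((b | e) & ((d | e) | (((~c | ~b) & d) | (c & a)))) = 01010101011101110101010101111111

((b | e) & ((d | e) | (((~c | ~b) & d) | (c & a))))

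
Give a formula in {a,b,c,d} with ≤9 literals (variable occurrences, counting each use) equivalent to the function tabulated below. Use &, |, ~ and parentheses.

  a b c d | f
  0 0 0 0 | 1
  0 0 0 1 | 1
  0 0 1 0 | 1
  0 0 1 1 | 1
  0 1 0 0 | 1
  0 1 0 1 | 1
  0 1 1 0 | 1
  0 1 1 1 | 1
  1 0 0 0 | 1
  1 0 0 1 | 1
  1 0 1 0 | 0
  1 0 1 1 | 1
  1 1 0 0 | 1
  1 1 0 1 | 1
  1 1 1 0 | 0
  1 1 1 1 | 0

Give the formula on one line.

(((~b & d) & (c | ~a)) | (~c | (~a & c)))

  ~b = 1111000011110000
  (~b & d) = 0101000001010000
  ~a = 1111111100000000
  (c | ~a) = 1111111100110011
  ((~b & d) & (c | ~a)) = 0101000000010000
  ~c = 1100110011001100
  (~a & c) = 0011001100000000
  (~c | (~a & c)) = 1111111111001100
  (((~b & d) & (c | ~a)) | (~c | (~a & c))) = 1111111111011100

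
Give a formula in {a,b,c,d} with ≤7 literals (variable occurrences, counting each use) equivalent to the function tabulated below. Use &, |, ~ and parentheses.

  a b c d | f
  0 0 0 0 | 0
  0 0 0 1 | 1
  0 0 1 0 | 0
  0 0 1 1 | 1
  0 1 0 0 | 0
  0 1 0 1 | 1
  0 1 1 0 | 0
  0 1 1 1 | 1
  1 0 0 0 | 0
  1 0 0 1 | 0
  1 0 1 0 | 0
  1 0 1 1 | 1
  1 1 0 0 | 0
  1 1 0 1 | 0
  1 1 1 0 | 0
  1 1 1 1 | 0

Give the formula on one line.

  ~a = 1111111100000000
  (d & ~a) = 0101010100000000
  ~b = 1111000011110000
  (d & c) = 0001000100010001
  (a & (d & c)) = 0000000000010001
  (~b & (a & (d & c))) = 0000000000010000
  ((d & ~a) | (~b & (a & (d & c)))) = 0101010100010000

((d & ~a) | (~b & (a & (d & c))))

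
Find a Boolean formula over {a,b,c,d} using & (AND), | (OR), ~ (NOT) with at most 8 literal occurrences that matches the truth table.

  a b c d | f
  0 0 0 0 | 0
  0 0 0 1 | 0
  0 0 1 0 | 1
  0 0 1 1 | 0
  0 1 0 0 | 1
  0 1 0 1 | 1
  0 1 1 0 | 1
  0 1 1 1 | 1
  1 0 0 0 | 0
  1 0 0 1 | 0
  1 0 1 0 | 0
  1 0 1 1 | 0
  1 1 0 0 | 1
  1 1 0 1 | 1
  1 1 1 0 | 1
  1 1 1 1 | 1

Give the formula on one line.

((b | (c & ~a)) & ((b | (~b & (c & ~d))) | ~c))

  ~a = 1111111100000000
  (c & ~a) = 0011001100000000
  (b | (c & ~a)) = 0011111100001111
  ~b = 1111000011110000
  ~d = 1010101010101010
  (c & ~d) = 0010001000100010
  (~b & (c & ~d)) = 0010000000100000
  (b | (~b & (c & ~d))) = 0010111100101111
  ~c = 1100110011001100
  ((b | (~b & (c & ~d))) | ~c) = 1110111111101111
  ((b | (c & ~a)) & ((b | (~b & (c & ~d))) | ~c)) = 0010111100001111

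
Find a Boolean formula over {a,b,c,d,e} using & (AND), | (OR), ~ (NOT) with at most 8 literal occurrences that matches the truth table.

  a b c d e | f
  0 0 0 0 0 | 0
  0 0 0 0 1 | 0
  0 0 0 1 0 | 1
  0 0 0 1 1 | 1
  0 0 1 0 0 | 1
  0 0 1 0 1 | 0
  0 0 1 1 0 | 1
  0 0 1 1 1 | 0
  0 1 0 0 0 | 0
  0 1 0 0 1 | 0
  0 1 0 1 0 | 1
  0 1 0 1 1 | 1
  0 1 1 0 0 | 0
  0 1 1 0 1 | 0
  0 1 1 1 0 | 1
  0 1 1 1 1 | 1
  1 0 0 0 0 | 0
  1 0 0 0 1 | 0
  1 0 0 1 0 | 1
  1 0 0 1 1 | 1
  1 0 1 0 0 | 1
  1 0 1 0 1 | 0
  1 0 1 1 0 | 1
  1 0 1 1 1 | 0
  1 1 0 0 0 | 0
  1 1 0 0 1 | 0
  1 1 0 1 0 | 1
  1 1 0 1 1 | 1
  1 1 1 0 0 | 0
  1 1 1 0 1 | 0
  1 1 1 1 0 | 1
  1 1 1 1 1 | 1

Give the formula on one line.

  ~b = 11111111000000001111111100000000
  (c & ~b) = 00001111000000000000111100000000
  (d | (c & ~b)) = 00111111001100110011111100110011
  ~c = 11110000111100001111000011110000
  (~c | b) = 11110000111111111111000011111111
  ~e = 10101010101010101010101010101010
  ((~c | b) | ~e) = 11111010111111111111101011111111
  ((d | (c & ~b)) & ((~c | b) | ~e)) = 00111010001100110011101000110011

((d | (c & ~b)) & ((~c | b) | ~e))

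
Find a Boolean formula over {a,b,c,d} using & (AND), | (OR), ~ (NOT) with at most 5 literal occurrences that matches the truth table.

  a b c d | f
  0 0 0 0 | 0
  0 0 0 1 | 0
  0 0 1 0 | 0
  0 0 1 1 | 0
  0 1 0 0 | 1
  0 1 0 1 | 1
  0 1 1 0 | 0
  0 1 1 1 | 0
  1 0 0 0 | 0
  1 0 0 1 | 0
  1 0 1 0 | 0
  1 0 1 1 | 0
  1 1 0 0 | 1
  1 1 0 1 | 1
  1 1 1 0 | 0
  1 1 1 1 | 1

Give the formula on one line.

(((a & d) | ~c) & b)

  (a & d) = 0000000001010101
  ~c = 1100110011001100
  ((a & d) | ~c) = 1100110011011101
  (((a & d) | ~c) & b) = 0000110000001101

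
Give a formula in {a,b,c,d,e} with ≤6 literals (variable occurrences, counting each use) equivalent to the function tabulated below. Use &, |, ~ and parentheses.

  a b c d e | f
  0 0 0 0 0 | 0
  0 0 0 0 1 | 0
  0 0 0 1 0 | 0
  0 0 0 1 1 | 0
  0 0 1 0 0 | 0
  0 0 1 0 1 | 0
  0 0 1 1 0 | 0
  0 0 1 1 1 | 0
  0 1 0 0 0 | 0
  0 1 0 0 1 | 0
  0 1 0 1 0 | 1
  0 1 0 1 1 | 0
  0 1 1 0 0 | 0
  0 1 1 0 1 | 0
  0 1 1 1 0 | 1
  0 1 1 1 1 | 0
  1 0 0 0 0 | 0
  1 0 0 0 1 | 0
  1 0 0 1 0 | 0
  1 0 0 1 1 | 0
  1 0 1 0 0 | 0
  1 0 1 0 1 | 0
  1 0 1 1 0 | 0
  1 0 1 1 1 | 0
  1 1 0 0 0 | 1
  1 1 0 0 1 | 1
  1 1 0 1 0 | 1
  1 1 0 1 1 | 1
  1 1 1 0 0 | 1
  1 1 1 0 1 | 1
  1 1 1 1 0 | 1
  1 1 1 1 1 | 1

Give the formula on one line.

((b & ((a | ~d) | ~e)) & (a | d))

  ~d = 11001100110011001100110011001100
  (a | ~d) = 11001100110011001111111111111111
  ~e = 10101010101010101010101010101010
  ((a | ~d) | ~e) = 11101110111011101111111111111111
  (b & ((a | ~d) | ~e)) = 00000000111011100000000011111111
  (a | d) = 00110011001100111111111111111111
  ((b & ((a | ~d) | ~e)) & (a | d)) = 00000000001000100000000011111111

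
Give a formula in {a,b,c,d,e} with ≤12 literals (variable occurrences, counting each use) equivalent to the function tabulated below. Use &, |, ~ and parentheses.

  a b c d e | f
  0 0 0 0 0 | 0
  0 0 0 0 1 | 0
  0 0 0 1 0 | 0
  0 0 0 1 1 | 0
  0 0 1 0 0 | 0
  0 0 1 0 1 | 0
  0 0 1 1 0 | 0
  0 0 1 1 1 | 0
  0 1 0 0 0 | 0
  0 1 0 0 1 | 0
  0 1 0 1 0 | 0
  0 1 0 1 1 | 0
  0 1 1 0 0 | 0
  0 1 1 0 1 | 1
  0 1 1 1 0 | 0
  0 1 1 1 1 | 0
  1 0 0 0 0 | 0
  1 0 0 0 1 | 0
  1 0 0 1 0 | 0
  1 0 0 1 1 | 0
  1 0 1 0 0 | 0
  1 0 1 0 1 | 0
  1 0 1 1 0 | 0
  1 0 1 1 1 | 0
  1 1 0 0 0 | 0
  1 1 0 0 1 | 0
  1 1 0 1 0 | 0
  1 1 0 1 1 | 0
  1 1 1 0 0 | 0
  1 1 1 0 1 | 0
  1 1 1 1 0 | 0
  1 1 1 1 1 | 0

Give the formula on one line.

  ~d = 11001100110011001100110011001100
  (~d & b) = 00000000110011000000000011001100
  (a & b) = 00000000000000000000000011111111
  ((~d & b) | (a & b)) = 00000000110011000000000011111111
  (e & b) = 00000000010101010000000001010101
  ((e & b) & c) = 00000000000001010000000000000101
  ~a = 11111111111111110000000000000000
  (e & ~a) = 01010101010101010000000000000000
  (((e & b) & c) & (e & ~a)) = 00000000000001010000000000000000
  (((~d & b) | (a & b)) & (((e & b) & c) & (e & ~a))) = 00000000000001000000000000000000

(((~d & b) | (a & b)) & (((e & b) & c) & (e & ~a)))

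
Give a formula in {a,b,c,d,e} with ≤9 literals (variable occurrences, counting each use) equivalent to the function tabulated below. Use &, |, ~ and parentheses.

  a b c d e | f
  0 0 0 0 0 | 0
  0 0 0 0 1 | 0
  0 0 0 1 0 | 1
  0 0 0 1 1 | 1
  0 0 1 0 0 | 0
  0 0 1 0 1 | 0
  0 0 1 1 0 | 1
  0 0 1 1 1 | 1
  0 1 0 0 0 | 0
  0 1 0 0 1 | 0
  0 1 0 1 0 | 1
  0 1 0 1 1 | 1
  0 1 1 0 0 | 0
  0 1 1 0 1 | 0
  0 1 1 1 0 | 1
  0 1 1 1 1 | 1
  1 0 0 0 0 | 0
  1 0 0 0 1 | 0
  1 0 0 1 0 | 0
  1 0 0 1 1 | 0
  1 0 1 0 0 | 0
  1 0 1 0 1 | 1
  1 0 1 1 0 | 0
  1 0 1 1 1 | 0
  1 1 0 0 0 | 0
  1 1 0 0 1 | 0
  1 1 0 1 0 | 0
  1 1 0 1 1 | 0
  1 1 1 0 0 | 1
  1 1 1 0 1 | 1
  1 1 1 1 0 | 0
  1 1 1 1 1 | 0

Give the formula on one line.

(((c & (a & (~c | (e | b)))) | d) & (~a | ~d))

  ~c = 11110000111100001111000011110000
  (e | b) = 01010101111111110101010111111111
  (~c | (e | b)) = 11110101111111111111010111111111
  (a & (~c | (e | b))) = 00000000000000001111010111111111
  (c & (a & (~c | (e | b)))) = 00000000000000000000010100001111
  ((c & (a & (~c | (e | b)))) | d) = 00110011001100110011011100111111
  ~a = 11111111111111110000000000000000
  ~d = 11001100110011001100110011001100
  (~a | ~d) = 11111111111111111100110011001100
  (((c & (a & (~c | (e | b)))) | d) & (~a | ~d)) = 00110011001100110000010000001100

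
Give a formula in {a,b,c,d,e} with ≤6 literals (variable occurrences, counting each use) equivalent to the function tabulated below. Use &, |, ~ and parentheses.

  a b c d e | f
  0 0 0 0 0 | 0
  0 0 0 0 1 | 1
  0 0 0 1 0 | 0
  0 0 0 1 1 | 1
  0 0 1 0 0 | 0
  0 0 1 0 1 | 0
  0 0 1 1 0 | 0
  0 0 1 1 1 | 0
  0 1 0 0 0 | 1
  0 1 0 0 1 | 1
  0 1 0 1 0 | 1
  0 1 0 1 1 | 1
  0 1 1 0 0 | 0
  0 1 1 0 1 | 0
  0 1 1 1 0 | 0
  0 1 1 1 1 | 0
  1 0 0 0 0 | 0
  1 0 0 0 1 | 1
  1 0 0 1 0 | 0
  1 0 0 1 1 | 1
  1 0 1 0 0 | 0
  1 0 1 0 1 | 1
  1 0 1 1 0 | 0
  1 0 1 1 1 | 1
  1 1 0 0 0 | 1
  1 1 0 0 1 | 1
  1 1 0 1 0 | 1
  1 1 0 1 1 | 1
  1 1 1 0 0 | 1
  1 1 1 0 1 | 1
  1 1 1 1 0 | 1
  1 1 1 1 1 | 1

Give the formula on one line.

((e | b) & (~c | a))

  (e | b) = 01010101111111110101010111111111
  ~c = 11110000111100001111000011110000
  (~c | a) = 11110000111100001111111111111111
  ((e | b) & (~c | a)) = 01010000111100000101010111111111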